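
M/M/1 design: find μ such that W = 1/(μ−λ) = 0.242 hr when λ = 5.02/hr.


W = 1/(μ−λ) ⇒ μ − λ = 1/W = 1/0.242 = 4.1322
μ = λ + 1/W = 5.02 + 4.1322 = 9.1522 per hr

Final: 9.1522 /hr


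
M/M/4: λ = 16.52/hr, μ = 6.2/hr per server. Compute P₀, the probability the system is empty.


a = λ/μ = 16.52/6.2 = 2.6645; ρ = a/c = 0.6661
Σ_{k=0}^{3} a^k/k! (terms k=0..3) = 1.00000 + 2.66452 + 3.54982 + 3.15285 = 10.36719
Tail: a^4/(4!(1−ρ)) = 50.40498/(24·0.3339) = 6.29048
P₀ = 1/(10.36719 + 6.29048) = 1/16.65767 = 0.060032

Final: 0.060032


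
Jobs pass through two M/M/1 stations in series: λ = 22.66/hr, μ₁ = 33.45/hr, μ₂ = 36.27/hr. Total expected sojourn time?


Each node sees arrival rate λ = 22.66/hr (tandem ⇒ throughput preserved).
W₁ = 1/(μ₁−λ) = 1/(33.45−22.66) = 0.09268 hr
W₂ = 1/(μ₂−λ) = 1/(36.27−22.66) = 0.07348 hr
W_total = W₁ + W₂ = 0.09268 + 0.07348 = 0.16615 hr

Final: 0.16615 hr


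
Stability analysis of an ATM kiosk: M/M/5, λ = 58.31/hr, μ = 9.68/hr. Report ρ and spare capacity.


Total capacity cμ = 5·9.68 = 48.40/hr
ρ = λ/(cμ) = 58.31/48.40 = 1.2048
Stable ⇔ ρ < 1: NO
Spare capacity = cμ − λ = 48.40 − 58.31 = -9.91/hr

Final: ρ = 1.2048; unstable; margin = -9.91/hr


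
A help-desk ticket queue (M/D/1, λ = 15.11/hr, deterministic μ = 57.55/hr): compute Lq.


ρ = 15.11/57.55 = 0.2626
M/D/1: Lq = ρ²/(2(1−ρ)) = 0.06893/(2·0.7374) = 0.04674

Final: 0.04674


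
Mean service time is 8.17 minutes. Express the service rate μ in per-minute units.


μ = 1/(service time) in consistent units.
1 minute = 1 min, so μ = 1/8.17 = 0.1224 per minute

Final: 0.1224 /min


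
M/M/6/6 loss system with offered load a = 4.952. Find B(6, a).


B(c,a) = (a^c/c!) / Σ_{k=0}^{c} a^k/k!
a^6/6! = 20.481008
Σ terms (k=0..6): 1.00000 + 4.95200 + 12.26115 + 20.23907 + 25.05597 + 24.81544 + 20.48101 = 108.804647
B = 20.481008/108.804647 = 0.188237

Final: 0.188237


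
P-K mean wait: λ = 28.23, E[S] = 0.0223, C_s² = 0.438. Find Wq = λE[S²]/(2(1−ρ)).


ρ = λ·E[S] = 28.23·0.0223 = 0.6295
E[S²] = E[S]²(1+C_s²) = 0.0223²·(1+0.438) = 0.0007151
Wq = λ·E[S²]/(2(1−ρ)) = 28.23·0.0007151/(2·0.3705) = 0.02725 hr

Final: 0.02725 hr


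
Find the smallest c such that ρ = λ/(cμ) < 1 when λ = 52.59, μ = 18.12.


Stability requires cμ > λ ⇔ c > λ/μ.
λ/μ = 52.59/18.12 = 2.9023
Minimum integer c = ⌊2.9023⌋ + 1 = 3
Check: 3·18.12 = 54.36 > 52.59, while 2·18.12 = 36.24 ≤ 52.59

Final: 3 servers


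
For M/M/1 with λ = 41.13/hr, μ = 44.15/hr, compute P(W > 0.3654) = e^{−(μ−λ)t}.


W ~ Exponential(μ−λ) for M/M/1.
μ − λ = 44.15 − 41.13 = 3.0200
P(W > t) = e^{−(μ−λ)t} = e^{−1.1035} = 0.331705

Final: 0.331705


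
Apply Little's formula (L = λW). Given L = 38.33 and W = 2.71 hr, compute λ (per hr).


λ = L/W = 38.33/2.71 = 14.1439 /hr

Final: 14.1439 /hr


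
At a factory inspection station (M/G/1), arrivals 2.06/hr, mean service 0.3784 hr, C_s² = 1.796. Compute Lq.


ρ = λ·E[S] = 2.06·0.3784 = 0.7795
Lq = ρ²(1+C_s²)/(2(1−ρ)) = 0.6076·(1+1.796)/(2·0.2205)
= 0.6076·2.7960/0.4410 = 3.85250

Final: 3.85250


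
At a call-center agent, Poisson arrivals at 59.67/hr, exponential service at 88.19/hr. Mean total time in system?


W = 1/(μ−λ) = 1/(88.19 − 59.67) = 1/28.52 = 0.03506 hr

Final: 0.03506 hr


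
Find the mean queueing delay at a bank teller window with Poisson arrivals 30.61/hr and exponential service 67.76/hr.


ρ = 30.61/67.76 = 0.4517
Wq = ρ/(μ−λ) = 0.4517/(67.76 − 30.61) = 0.4517/37.15 = 0.01216 hr

Final: 0.01216 hr


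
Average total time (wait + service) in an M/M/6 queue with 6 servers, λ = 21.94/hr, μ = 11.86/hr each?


a = 1.8499; ρ = 0.3083; P₀ = 0.157106
Lq = P₀·a^c·ρ/(c!(1−ρ)²) = 0.005636
Wq = Lq/λ = 0.005636/21.94 = 0.0002569 hr
W = Wq + 1/μ = 0.0002569 + 0.08432 = 0.08457 hr

Final: 0.08457 hr


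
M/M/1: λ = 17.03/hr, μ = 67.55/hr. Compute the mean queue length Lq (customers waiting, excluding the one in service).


ρ = 17.03/67.55 = 0.2521
Lq = ρ²/(1−ρ) = 0.06356/0.7479 = 0.08498

Final: 0.08498


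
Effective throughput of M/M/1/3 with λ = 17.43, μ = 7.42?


ρ = 2.3491; P_K = (1−ρ)ρ^3/(1−ρ^4) = 0.593799
λ_eff = λ(1 − P_K) = 17.43·(1 − 0.593799) = 17.43·0.406201 = 7.0801 /hr

Final: 7.0801 /hr


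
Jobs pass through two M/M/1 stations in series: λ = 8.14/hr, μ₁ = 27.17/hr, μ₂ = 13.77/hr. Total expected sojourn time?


Each node sees arrival rate λ = 8.14/hr (tandem ⇒ throughput preserved).
W₁ = 1/(μ₁−λ) = 1/(27.17−8.14) = 0.05255 hr
W₂ = 1/(μ₂−λ) = 1/(13.77−8.14) = 0.17762 hr
W_total = W₁ + W₂ = 0.05255 + 0.17762 = 0.23017 hr

Final: 0.23017 hr


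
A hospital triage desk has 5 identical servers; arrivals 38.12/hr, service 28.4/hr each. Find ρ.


ρ = λ/(cμ) = 38.12/(5·28.4) = 38.12/142.00 = 0.2685

Final: 0.2685


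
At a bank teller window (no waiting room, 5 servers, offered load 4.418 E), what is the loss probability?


B(c,a) = (a^c/c!) / Σ_{k=0}^{c} a^k/k!
a^5/5! = 14.026435
Σ terms (k=0..5): 1.00000 + 4.41800 + 9.75936 + 14.37229 + 15.87419 + 14.02644 = 59.450275
B = 14.026435/59.450275 = 0.235936

Final: 0.235936


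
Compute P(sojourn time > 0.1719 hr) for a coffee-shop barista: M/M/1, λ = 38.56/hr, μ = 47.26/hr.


W ~ Exponential(μ−λ) for M/M/1.
μ − λ = 47.26 − 38.56 = 8.7000
P(W > t) = e^{−(μ−λ)t} = e^{−1.4955} = 0.224130

Final: 0.224130


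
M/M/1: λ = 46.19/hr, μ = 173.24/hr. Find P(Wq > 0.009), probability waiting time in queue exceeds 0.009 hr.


ρ = 46.19/173.24 = 0.2666
P(Wq > t) = ρ·e^{−(μ−λ)t} = 0.2666·e^{−1.1435}
= 0.2666·0.318718 = 0.084978

Final: 0.084978


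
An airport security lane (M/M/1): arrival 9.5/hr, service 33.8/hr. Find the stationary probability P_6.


ρ = 9.5/33.8 = 0.2811
P_n = (1−ρ)·ρ^n = (1 − 0.2811)·0.2811^6 = 0.7189·0.0004930 = 0.0003544

Final: 0.0003544


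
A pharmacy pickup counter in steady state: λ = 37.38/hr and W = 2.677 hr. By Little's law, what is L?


L = λW = 37.38·2.677 = 100.0663

Final: 100.0663


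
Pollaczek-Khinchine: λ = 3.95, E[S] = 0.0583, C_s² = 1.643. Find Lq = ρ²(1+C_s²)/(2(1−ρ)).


ρ = λ·E[S] = 3.95·0.0583 = 0.2303
Lq = ρ²(1+C_s²)/(2(1−ρ)) = 0.05303·(1+1.643)/(2·0.7697)
= 0.05303·2.6430/1.5394 = 0.09105

Final: 0.09105


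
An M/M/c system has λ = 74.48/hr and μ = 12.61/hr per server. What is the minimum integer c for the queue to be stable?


Stability requires cμ > λ ⇔ c > λ/μ.
λ/μ = 74.48/12.61 = 5.9064
Minimum integer c = ⌊5.9064⌋ + 1 = 6
Check: 6·12.61 = 75.66 > 74.48, while 5·12.61 = 63.05 ≤ 74.48

Final: 6 servers


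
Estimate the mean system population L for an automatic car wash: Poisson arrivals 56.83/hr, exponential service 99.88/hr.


ρ = λ/μ = 56.83/99.88 = 0.5690
L = ρ/(1−ρ) = 0.5690/(1 − 0.5690) = 0.5690/0.4310 = 1.3201

Final: 1.3201


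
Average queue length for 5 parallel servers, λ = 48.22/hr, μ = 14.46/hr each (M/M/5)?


a = λ/μ = 3.3347; ρ = a/5 = 0.6669
P₀ = 0.031700
Lq = P₀·a^c·ρ / (c!·(1−ρ)²) = 0.031700·412.37712·0.6669/(120·0.11093)
= 0.65497

Final: 0.65497


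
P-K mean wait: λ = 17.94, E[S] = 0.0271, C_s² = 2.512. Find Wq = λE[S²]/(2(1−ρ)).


ρ = λ·E[S] = 17.94·0.0271 = 0.4862
E[S²] = E[S]²(1+C_s²) = 0.0271²·(1+2.512) = 0.002579
Wq = λ·E[S²]/(2(1−ρ)) = 17.94·0.002579/(2·0.5138) = 0.04503 hr

Final: 0.04503 hr


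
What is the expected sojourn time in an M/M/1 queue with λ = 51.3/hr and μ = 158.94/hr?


W = 1/(μ−λ) = 1/(158.94 − 51.3) = 1/107.64 = 0.009290 hr

Final: 0.009290 hr


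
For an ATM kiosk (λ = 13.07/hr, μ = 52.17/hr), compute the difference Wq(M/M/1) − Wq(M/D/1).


ρ = 13.07/52.17 = 0.2505
Wq(M/M/1) = ρ/(μ−λ) = 0.2505/39.10 = 0.006407 hr
Wq(M/D/1) = ρ/(2(μ−λ)) = 0.003204 hr
Savings = 0.006407 − 0.003204 = 0.003204 hr

Final: 0.003204 hr


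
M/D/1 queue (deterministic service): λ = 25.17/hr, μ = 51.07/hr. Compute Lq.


ρ = 25.17/51.07 = 0.4929
M/D/1: Lq = ρ²/(2(1−ρ)) = 0.2429/(2·0.5071) = 0.23948

Final: 0.23948


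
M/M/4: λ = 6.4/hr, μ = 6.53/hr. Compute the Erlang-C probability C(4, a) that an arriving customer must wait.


a = λ/μ = 0.9801; ρ = a/4 = 0.2450
P₀ = 0.374782 (from M/M/c formula)
C(c,a) = [a^c/(c!(1−ρ))]·P₀ = [0.92271/(24·0.7550)]·0.374782
= 0.05092·0.374782 = 0.019085

Final: 0.019085


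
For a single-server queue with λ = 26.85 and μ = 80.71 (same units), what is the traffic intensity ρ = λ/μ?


ρ = λ/μ = 26.85/80.71 = 0.3327

Final: 0.3327


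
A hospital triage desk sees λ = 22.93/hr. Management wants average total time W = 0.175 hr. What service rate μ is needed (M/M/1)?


W = 1/(μ−λ) ⇒ μ − λ = 1/W = 1/0.175 = 5.7143
μ = λ + 1/W = 22.93 + 5.7143 = 28.6443 per hr

Final: 28.6443 /hr


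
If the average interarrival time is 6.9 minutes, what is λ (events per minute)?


λ = 1/(interarrival time) in consistent units.
1 minute = 1 min, so λ = 1/6.9 = 0.1449 per minute

Final: 0.1449 /min


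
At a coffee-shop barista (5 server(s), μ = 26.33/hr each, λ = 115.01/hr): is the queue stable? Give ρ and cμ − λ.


Total capacity cμ = 5·26.33 = 131.65/hr
ρ = λ/(cμ) = 115.01/131.65 = 0.8736
Stable ⇔ ρ < 1: YES
Spare capacity = cμ − λ = 131.65 − 115.01 = 16.64/hr

Final: ρ = 0.8736; stable; margin = 16.64/hr


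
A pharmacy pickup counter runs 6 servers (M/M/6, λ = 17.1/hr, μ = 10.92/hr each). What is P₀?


a = λ/μ = 17.1/10.92 = 1.5659; ρ = a/c = 0.2610
Σ_{k=0}^{5} a^k/k! (terms k=0..5) = 1.00000 + 1.56593 + 1.22607 + 0.63998 + 0.25054 + 0.07847 = 4.76100
Tail: a^6/(6!(1−ρ)) = 14.74487/(720·0.7390) = 0.02771
P₀ = 1/(4.76100 + 0.02771) = 1/4.78871 = 0.208824

Final: 0.208824


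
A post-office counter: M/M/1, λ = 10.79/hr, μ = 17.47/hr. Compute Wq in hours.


ρ = 10.79/17.47 = 0.6176
Wq = ρ/(μ−λ) = 0.6176/(17.47 − 10.79) = 0.6176/6.68 = 0.09246 hr

Final: 0.09246 hr


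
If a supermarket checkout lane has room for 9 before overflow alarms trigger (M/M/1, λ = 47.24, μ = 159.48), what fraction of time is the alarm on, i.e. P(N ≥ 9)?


ρ = 47.24/159.48 = 0.2962
P(N ≥ n) = ρ^n = 0.2962^9 = 0.00001756

Final: 0.00001756


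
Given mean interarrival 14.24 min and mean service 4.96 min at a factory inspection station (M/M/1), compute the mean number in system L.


λ = 60/14.24 = 4.2135 /hr
μ = 60/4.96 = 12.0968 /hr
ρ = λ/μ = 4.2135/12.0968 = 0.3483
L = ρ/(1−ρ) = 0.3483/0.6517 = 0.5345

Final: 0.5345


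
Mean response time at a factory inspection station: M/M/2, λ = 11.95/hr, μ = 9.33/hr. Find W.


a = 1.2808; ρ = 0.6404; P₀ = 0.219209
Lq = P₀·a^c·ρ/(c!(1−ρ)²) = 0.89050
Wq = Lq/λ = 0.89050/11.95 = 0.07452 hr
W = Wq + 1/μ = 0.07452 + 0.10718 = 0.18170 hr

Final: 0.18170 hr


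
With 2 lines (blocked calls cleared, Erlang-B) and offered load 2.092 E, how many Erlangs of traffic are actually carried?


B(2,2.092) = 0.414420 (Erlang-B)
Carried load = a(1 − B) = 2.092·(1 − 0.414420) = 2.092·0.585580 = 1.2250 E

Final: 1.2250 Erlangs


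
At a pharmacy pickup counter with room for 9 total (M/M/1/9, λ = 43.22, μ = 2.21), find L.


ρ = 43.22/2.21 = 19.5566
L = ρ[1 − (K+1)ρ^K + Kρ^(K+1)] / [(1−ρ)(1−ρ^(K+1))]
Numerator: 19.5566·(1 − 10·418439235309.856934 + 9·8183232466104.985352) = 1358490645775855.500000
Denominator: (-18.5566)·(-8183232466103.985352) = 151852653137974.875000
L = 1358490645775855.500000/151852653137974.875000 = 8.9461

Final: 8.9461


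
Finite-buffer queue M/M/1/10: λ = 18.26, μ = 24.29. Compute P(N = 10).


ρ = λ/μ = 18.26/24.29 = 0.7517
P_K = (1−ρ)ρ^K/(1−ρ^(K+1)) = (0.2483·0.057641)/(1 − 0.043332)
= 0.014309/0.956668 = 0.014958

Final: 0.014958


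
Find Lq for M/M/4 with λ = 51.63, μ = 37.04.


a = λ/μ = 1.3939; ρ = a/4 = 0.3485
P₀ = 0.246416
Lq = P₀·a^c·ρ / (c!·(1−ρ)²) = 0.246416·3.77507·0.3485/(24·0.42449)
= 0.03182

Final: 0.03182


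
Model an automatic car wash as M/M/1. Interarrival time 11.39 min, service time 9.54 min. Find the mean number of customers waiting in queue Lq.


λ = 60/11.39 = 5.2678 /hr
μ = 60/9.54 = 6.2893 /hr
ρ = λ/μ = 5.2678/6.2893 = 0.8376
Lq = ρ²/(1−ρ) = 0.7015/0.1624 = 4.3192

Final: 4.3192


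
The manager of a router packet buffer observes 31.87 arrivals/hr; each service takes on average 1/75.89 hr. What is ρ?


ρ = λ/μ = 31.87/75.89 = 0.4199

Final: 0.4199


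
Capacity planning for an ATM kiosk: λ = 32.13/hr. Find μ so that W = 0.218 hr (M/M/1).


W = 1/(μ−λ) ⇒ μ − λ = 1/W = 1/0.218 = 4.5872
μ = λ + 1/W = 32.13 + 4.5872 = 36.7172 per hr

Final: 36.7172 /hr


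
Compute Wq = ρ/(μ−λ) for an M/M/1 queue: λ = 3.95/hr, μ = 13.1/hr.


ρ = 3.95/13.1 = 0.3015
Wq = ρ/(μ−λ) = 0.3015/(13.1 − 3.95) = 0.3015/9.15 = 0.03295 hr

Final: 0.03295 hr


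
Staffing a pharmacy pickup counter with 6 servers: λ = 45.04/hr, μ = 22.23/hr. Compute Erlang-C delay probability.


a = λ/μ = 2.0261; ρ = a/6 = 0.3377
P₀ = 0.131639 (from M/M/c formula)
C(c,a) = [a^c/(c!(1−ρ))]·P₀ = [69.17569/(720·0.6623)]·0.131639
= 0.14506·0.131639 = 0.019096

Final: 0.019096


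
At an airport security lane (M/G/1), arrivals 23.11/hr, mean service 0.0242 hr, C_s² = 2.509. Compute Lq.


ρ = λ·E[S] = 23.11·0.0242 = 0.5593
Lq = ρ²(1+C_s²)/(2(1−ρ)) = 0.3128·(1+2.509)/(2·0.4407)
= 0.3128·3.5090/0.8815 = 1.24510

Final: 1.24510


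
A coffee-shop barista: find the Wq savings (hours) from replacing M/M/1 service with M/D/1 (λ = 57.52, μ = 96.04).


ρ = 57.52/96.04 = 0.5989
Wq(M/M/1) = ρ/(μ−λ) = 0.5989/38.52 = 0.01555 hr
Wq(M/D/1) = ρ/(2(μ−λ)) = 0.007774 hr
Savings = 0.01555 − 0.007774 = 0.007774 hr

Final: 0.007774 hr


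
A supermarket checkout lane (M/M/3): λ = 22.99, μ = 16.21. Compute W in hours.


a = 1.4183; ρ = 0.4728; P₀ = 0.231172
Lq = P₀·a^c·ρ/(c!(1−ρ)²) = 0.18692
Wq = Lq/λ = 0.18692/22.99 = 0.008131 hr
W = Wq + 1/μ = 0.008131 + 0.06169 = 0.06982 hr

Final: 0.06982 hr


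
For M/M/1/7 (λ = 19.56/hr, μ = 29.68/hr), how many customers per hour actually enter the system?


ρ = 0.6590; P_K = (1−ρ)ρ^7/(1−ρ^8) = 0.019089
λ_eff = λ(1 − P_K) = 19.56·(1 − 0.019089) = 19.56·0.980911 = 19.1866 /hr

Final: 19.1866 /hr


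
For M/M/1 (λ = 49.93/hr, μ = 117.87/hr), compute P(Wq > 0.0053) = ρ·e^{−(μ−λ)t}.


ρ = 49.93/117.87 = 0.4236
P(Wq > t) = ρ·e^{−(μ−λ)t} = 0.4236·e^{−0.3601}
= 0.4236·0.697619 = 0.295513

Final: 0.295513


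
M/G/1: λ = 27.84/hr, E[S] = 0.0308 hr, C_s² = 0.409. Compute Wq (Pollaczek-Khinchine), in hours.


ρ = λ·E[S] = 27.84·0.0308 = 0.8575
E[S²] = E[S]²(1+C_s²) = 0.0308²·(1+0.409) = 0.001337
Wq = λ·E[S²]/(2(1−ρ)) = 27.84·0.001337/(2·0.1425) = 0.13054 hr

Final: 0.13054 hr


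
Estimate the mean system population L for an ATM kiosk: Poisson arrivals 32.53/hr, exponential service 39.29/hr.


ρ = λ/μ = 32.53/39.29 = 0.8279
L = ρ/(1−ρ) = 0.8279/(1 − 0.8279) = 0.8279/0.1721 = 4.8121

Final: 4.8121


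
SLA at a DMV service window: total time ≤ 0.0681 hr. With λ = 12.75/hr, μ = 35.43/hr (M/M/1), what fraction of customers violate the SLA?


W ~ Exponential(μ−λ) for M/M/1.
μ − λ = 35.43 − 12.75 = 22.6800
P(W > t) = e^{−(μ−λ)t} = e^{−1.5445} = 0.213417

Final: 0.213417


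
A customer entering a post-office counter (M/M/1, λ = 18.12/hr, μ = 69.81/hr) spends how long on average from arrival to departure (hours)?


W = 1/(μ−λ) = 1/(69.81 − 18.12) = 1/51.69 = 0.01935 hr

Final: 0.01935 hr


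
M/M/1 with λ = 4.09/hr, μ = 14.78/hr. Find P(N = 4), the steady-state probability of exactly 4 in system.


ρ = 4.09/14.78 = 0.2767
P_n = (1−ρ)·ρ^n = (1 − 0.2767)·0.2767^4 = 0.7233·0.005864 = 0.004241

Final: 0.004241


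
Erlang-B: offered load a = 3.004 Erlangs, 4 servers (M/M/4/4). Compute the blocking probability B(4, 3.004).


B(c,a) = (a^c/c!) / Σ_{k=0}^{c} a^k/k!
a^4/4! = 3.393036
Σ terms (k=0..4): 1.00000 + 3.00400 + 4.51201 + 4.51802 + 3.39304 = 16.427068
B = 3.393036/16.427068 = 0.206552

Final: 0.206552


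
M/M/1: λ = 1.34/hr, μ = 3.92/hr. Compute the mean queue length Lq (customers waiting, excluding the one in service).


ρ = 1.34/3.92 = 0.3418
Lq = ρ²/(1−ρ) = 0.1169/0.6582 = 0.1775

Final: 0.1775


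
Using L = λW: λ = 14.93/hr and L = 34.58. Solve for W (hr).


W = L/λ = 34.58/14.93 = 2.3161 hr

Final: 2.3161 hr


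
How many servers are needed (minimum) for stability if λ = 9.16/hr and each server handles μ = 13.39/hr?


Stability requires cμ > λ ⇔ c > λ/μ.
λ/μ = 9.16/13.39 = 0.6841
Minimum integer c = ⌊0.6841⌋ + 1 = 1
Check: 1·13.39 = 13.39 > 9.16, while 0·13.39 = 0.00 ≤ 9.16

Final: 1 servers


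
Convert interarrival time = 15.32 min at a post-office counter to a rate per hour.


λ = 1/(interarrival time) in consistent units.
1 hour = 60 min, so λ = 60/15.32 = 3.9164 per hour

Final: 3.9164 /hr


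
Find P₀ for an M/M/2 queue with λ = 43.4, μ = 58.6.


a = λ/μ = 43.4/58.6 = 0.7406; ρ = a/c = 0.3703
Σ_{k=0}^{1} a^k/k! (terms k=0..1) = 1.00000 + 0.74061 = 1.74061
Tail: a^2/(2!(1−ρ)) = 0.54851/(2·0.6297) = 0.43554
P₀ = 1/(1.74061 + 0.43554) = 1/2.17615 = 0.459527

Final: 0.459527


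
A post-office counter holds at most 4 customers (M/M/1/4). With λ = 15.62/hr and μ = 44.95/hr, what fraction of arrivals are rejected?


ρ = λ/μ = 15.62/44.95 = 0.3475
P_K = (1−ρ)ρ^K/(1−ρ^(K+1)) = (0.6525·0.014582)/(1 − 0.005067)
= 0.009515/0.994933 = 0.009563

Final: 0.009563


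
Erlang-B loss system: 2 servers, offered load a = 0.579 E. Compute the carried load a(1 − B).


B(2,0.579) = 0.095968 (Erlang-B)
Carried load = a(1 − B) = 0.579·(1 − 0.095968) = 0.579·0.904032 = 0.5234 E

Final: 0.5234 Erlangs


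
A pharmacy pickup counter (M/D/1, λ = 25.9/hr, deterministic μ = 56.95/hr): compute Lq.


ρ = 25.9/56.95 = 0.4548
M/D/1: Lq = ρ²/(2(1−ρ)) = 0.2068/(2·0.5452) = 0.18968

Final: 0.18968


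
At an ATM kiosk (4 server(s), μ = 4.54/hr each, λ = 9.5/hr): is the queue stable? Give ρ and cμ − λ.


Total capacity cμ = 4·4.54 = 18.16/hr
ρ = λ/(cμ) = 9.5/18.16 = 0.5231
Stable ⇔ ρ < 1: YES
Spare capacity = cμ − λ = 18.16 − 9.5 = 8.66/hr

Final: ρ = 0.5231; stable; margin = 8.66/hr


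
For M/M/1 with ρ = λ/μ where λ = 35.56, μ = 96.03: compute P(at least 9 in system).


ρ = 35.56/96.03 = 0.3703
P(N ≥ n) = ρ^n = 0.3703^9 = 0.0001309

Final: 0.0001309


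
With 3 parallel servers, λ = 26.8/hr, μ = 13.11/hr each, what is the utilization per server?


ρ = λ/(cμ) = 26.8/(3·13.11) = 26.8/39.33 = 0.6814

Final: 0.6814


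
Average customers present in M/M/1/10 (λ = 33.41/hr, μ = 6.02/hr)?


ρ = 33.41/6.02 = 5.5498
L = ρ[1 − (K+1)ρ^K + Kρ^(K+1)] / [(1−ρ)(1−ρ^(K+1))]
Numerator: 5.5498·(1 − 11·27720422.405939 + 10·153843739.631630) = 6845790864.772620
Denominator: (-4.5498)·(-153843738.631630) = 699963455.335608
L = 6845790864.772620/699963455.335608 = 9.7802

Final: 9.7802


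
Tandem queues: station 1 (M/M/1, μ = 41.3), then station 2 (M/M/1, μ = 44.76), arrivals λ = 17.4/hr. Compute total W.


Each node sees arrival rate λ = 17.4/hr (tandem ⇒ throughput preserved).
W₁ = 1/(μ₁−λ) = 1/(41.3−17.4) = 0.04184 hr
W₂ = 1/(μ₂−λ) = 1/(44.76−17.4) = 0.03655 hr
W_total = W₁ + W₂ = 0.04184 + 0.03655 = 0.07839 hr

Final: 0.07839 hr


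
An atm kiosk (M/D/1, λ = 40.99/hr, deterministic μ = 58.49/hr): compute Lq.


ρ = 40.99/58.49 = 0.7008
M/D/1: Lq = ρ²/(2(1−ρ)) = 0.4911/(2·0.2992) = 0.82074

Final: 0.82074


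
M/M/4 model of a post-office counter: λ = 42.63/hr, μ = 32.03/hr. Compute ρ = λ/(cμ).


ρ = λ/(cμ) = 42.63/(4·32.03) = 42.63/128.12 = 0.3327

Final: 0.3327


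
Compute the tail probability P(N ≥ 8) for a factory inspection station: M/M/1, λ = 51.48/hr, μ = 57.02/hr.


ρ = 51.48/57.02 = 0.9028
P(N ≥ n) = ρ^n = 0.9028^8 = 0.441459

Final: 0.441459


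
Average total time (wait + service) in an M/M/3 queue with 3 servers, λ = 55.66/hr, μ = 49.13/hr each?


a = 1.1329; ρ = 0.3776; P₀ = 0.316050
Lq = P₀·a^c·ρ/(c!(1−ρ)²) = 0.07468
Wq = Lq/λ = 0.07468/55.66 = 0.001342 hr
W = Wq + 1/μ = 0.001342 + 0.02035 = 0.02170 hr

Final: 0.02170 hr


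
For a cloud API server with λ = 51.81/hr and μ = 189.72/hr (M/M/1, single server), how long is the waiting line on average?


ρ = 51.81/189.72 = 0.2731
Lq = ρ²/(1−ρ) = 0.07458/0.7269 = 0.1026

Final: 0.1026


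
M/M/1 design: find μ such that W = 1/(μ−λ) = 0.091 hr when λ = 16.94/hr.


W = 1/(μ−λ) ⇒ μ − λ = 1/W = 1/0.091 = 10.9890
μ = λ + 1/W = 16.94 + 10.9890 = 27.9290 per hr

Final: 27.9290 /hr


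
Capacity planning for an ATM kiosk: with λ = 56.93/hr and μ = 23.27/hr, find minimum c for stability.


Stability requires cμ > λ ⇔ c > λ/μ.
λ/μ = 56.93/23.27 = 2.4465
Minimum integer c = ⌊2.4465⌋ + 1 = 3
Check: 3·23.27 = 69.81 > 56.93, while 2·23.27 = 46.54 ≤ 56.93

Final: 3 servers


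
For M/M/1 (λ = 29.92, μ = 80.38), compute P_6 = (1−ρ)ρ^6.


ρ = 29.92/80.38 = 0.3722
P_n = (1−ρ)·ρ^n = (1 − 0.3722)·0.3722^6 = 0.6278·0.002660 = 0.001670

Final: 0.001670


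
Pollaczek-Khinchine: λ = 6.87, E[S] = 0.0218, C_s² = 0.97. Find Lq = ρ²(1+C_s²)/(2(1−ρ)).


ρ = λ·E[S] = 6.87·0.0218 = 0.1498
Lq = ρ²(1+C_s²)/(2(1−ρ)) = 0.02243·(1+0.97)/(2·0.8502)
= 0.02243·1.9700/1.7005 = 0.02599

Final: 0.02599


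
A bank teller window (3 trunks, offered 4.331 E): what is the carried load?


B(3,4.331) = 0.479293 (Erlang-B)
Carried load = a(1 − B) = 4.331·(1 − 0.479293) = 4.331·0.520707 = 2.2552 E

Final: 2.2552 Erlangs


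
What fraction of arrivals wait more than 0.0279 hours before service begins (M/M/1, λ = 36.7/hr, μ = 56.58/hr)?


ρ = 36.7/56.58 = 0.6486
P(Wq > t) = ρ·e^{−(μ−λ)t} = 0.6486·e^{−0.5547}
= 0.6486·0.574272 = 0.372495

Final: 0.372495


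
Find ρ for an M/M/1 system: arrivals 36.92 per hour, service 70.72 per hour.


ρ = λ/μ = 36.92/70.72 = 0.5221

Final: 0.5221


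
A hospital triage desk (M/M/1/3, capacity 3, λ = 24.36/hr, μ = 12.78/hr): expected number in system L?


ρ = 24.36/12.78 = 1.9061
L = ρ[1 − (K+1)ρ^K + Kρ^(K+1)] / [(1−ρ)(1−ρ^(K+1))]
Numerator: 1.9061·(1 − 4·6.925311 + 3·13.200358) = 24.588409
Denominator: (-0.9061)·(-12.200358) = 11.054785
L = 24.588409/11.054785 = 2.2242

Final: 2.2242


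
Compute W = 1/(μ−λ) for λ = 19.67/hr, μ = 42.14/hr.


W = 1/(μ−λ) = 1/(42.14 − 19.67) = 1/22.47 = 0.04450 hr

Final: 0.04450 hr


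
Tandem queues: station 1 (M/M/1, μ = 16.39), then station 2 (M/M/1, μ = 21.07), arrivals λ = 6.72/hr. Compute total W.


Each node sees arrival rate λ = 6.72/hr (tandem ⇒ throughput preserved).
W₁ = 1/(μ₁−λ) = 1/(16.39−6.72) = 0.10341 hr
W₂ = 1/(μ₂−λ) = 1/(21.07−6.72) = 0.06969 hr
W_total = W₁ + W₂ = 0.10341 + 0.06969 = 0.17310 hr

Final: 0.17310 hr


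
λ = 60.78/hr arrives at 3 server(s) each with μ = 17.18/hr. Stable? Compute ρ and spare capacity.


Total capacity cμ = 3·17.18 = 51.54/hr
ρ = λ/(cμ) = 60.78/51.54 = 1.1793
Stable ⇔ ρ < 1: NO
Spare capacity = cμ − λ = 51.54 − 60.78 = -9.24/hr

Final: ρ = 1.1793; unstable; margin = -9.24/hr


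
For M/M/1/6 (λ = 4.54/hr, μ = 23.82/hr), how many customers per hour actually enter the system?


ρ = 0.1906; P_K = (1−ρ)ρ^6/(1−ρ^7) = 0.00003880
λ_eff = λ(1 − P_K) = 4.54·(1 − 0.00003880) = 4.54·0.999961 = 4.5398 /hr

Final: 4.5398 /hr


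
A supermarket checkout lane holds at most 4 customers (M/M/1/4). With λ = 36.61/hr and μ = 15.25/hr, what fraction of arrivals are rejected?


ρ = λ/μ = 36.61/15.25 = 2.4007
P_K = (1−ρ)ρ^K/(1−ρ^(K+1)) = (-1.4007·33.213875)/(1 − 79.735078)
= -46.521204/-78.735078 = 0.590857

Final: 0.590857


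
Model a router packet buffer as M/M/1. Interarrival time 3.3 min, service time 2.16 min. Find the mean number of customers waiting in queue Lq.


λ = 60/3.3 = 18.1818 /hr
μ = 60/2.16 = 27.7778 /hr
ρ = λ/μ = 18.1818/27.7778 = 0.6545
Lq = ρ²/(1−ρ) = 0.4284/0.3455 = 1.2402

Final: 1.2402


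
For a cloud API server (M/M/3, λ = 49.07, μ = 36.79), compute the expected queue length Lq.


a = λ/μ = 1.3338; ρ = a/3 = 0.4446
P₀ = 0.254110
Lq = P₀·a^c·ρ / (c!·(1−ρ)²) = 0.254110·2.37279·0.4446/(6·0.30847)
= 0.14484

Final: 0.14484


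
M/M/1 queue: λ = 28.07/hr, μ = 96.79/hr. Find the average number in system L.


ρ = λ/μ = 28.07/96.79 = 0.2900
L = ρ/(1−ρ) = 0.2900/(1 − 0.2900) = 0.2900/0.7100 = 0.4085

Final: 0.4085


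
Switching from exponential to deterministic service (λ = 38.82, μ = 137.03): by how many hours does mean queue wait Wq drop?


ρ = 38.82/137.03 = 0.2833
Wq(M/M/1) = ρ/(μ−λ) = 0.2833/98.21 = 0.002885 hr
Wq(M/D/1) = ρ/(2(μ−λ)) = 0.001442 hr
Savings = 0.002885 − 0.001442 = 0.001442 hr

Final: 0.001442 hr


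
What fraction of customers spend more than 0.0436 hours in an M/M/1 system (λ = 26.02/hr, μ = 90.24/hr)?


W ~ Exponential(μ−λ) for M/M/1.
μ − λ = 90.24 − 26.02 = 64.2200
P(W > t) = e^{−(μ−λ)t} = e^{−2.8000} = 0.060811

Final: 0.060811


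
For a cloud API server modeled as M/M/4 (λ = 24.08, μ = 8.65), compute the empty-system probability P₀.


a = λ/μ = 24.08/8.65 = 2.7838; ρ = a/c = 0.6960
Σ_{k=0}^{3} a^k/k! (terms k=0..3) = 1.00000 + 2.78382 + 3.87481 + 3.59559 = 11.25422
Tail: a^4/(4!(1−ρ)) = 60.05670/(24·0.3040) = 8.23020
P₀ = 1/(11.25422 + 8.23020) = 1/19.48442 = 0.051323

Final: 0.051323


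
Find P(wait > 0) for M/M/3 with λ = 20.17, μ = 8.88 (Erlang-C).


a = λ/μ = 2.2714; ρ = a/3 = 0.7571
P₀ = 0.071979 (from M/M/c formula)
C(c,a) = [a^c/(c!(1−ρ))]·P₀ = [11.71868/(6·0.2429)]·0.071979
= 8.04188·0.071979 = 0.578848

Final: 0.578848


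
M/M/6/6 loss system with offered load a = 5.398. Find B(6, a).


B(c,a) = (a^c/c!) / Σ_{k=0}^{c} a^k/k!
a^6/6! = 34.360920
Σ terms (k=0..6): 1.00000 + 5.39800 + 14.56920 + 26.21485 + 35.37694 + 38.19295 + 34.36092 = 155.112860
B = 34.360920/155.112860 = 0.221522

Final: 0.221522


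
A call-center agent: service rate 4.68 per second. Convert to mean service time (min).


Mean service time = 1/μ = 1/4.68 second = 0.21368 second
In minutes: 0.21368 × 0.0166667 = 0.003561 min

Final: 0.003561 min


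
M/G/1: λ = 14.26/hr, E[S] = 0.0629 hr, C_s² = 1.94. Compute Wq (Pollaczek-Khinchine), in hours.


ρ = λ·E[S] = 14.26·0.0629 = 0.8970
E[S²] = E[S]²(1+C_s²) = 0.0629²·(1+1.94) = 0.011632
Wq = λ·E[S²]/(2(1−ρ)) = 14.26·0.011632/(2·0.1030) = 0.80484 hr

Final: 0.80484 hr


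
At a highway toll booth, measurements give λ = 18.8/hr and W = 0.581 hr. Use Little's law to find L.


L = λW = 18.8·0.581 = 10.9228

Final: 10.9228


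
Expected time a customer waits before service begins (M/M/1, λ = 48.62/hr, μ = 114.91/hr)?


ρ = 48.62/114.91 = 0.4231
Wq = ρ/(μ−λ) = 0.4231/(114.91 − 48.62) = 0.4231/66.29 = 0.006383 hr

Final: 0.006383 hr


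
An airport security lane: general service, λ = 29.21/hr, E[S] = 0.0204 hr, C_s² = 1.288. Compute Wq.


ρ = λ·E[S] = 29.21·0.0204 = 0.5959
E[S²] = E[S]²(1+C_s²) = 0.0204²·(1+1.288) = 0.0009522
Wq = λ·E[S²]/(2(1−ρ)) = 29.21·0.0009522/(2·0.4041) = 0.03441 hr

Final: 0.03441 hr


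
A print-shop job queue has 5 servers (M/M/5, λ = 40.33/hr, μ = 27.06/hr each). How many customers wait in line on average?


a = λ/μ = 1.4904; ρ = a/5 = 0.2981
P₀ = 0.224938
Lq = P₀·a^c·ρ / (c!·(1−ρ)²) = 0.224938·7.35364·0.2981/(120·0.49269)
= 0.008339

Final: 0.008339


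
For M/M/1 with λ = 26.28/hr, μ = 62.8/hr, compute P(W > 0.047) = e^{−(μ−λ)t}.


W ~ Exponential(μ−λ) for M/M/1.
μ − λ = 62.8 − 26.28 = 36.5200
P(W > t) = e^{−(μ−λ)t} = e^{−1.7164} = 0.179705

Final: 0.179705


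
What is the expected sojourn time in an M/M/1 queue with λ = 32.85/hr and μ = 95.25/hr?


W = 1/(μ−λ) = 1/(95.25 − 32.85) = 1/62.40 = 0.01603 hr

Final: 0.01603 hr


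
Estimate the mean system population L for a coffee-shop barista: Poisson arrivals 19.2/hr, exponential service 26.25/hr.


ρ = λ/μ = 19.2/26.25 = 0.7314
L = ρ/(1−ρ) = 0.7314/(1 − 0.7314) = 0.7314/0.2686 = 2.7234

Final: 2.7234


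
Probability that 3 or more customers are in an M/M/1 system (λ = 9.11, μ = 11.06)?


ρ = 9.11/11.06 = 0.8237
P(N ≥ n) = ρ^n = 0.8237^3 = 0.558843

Final: 0.558843


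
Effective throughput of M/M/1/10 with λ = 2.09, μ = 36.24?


ρ = 0.05767; P_K = (1−ρ)ρ^10/(1−ρ^11) = 3.835e-13
λ_eff = λ(1 − P_K) = 2.09·(1 − 3.835e-13) = 2.09·1.000000 = 2.0900 /hr

Final: 2.0900 /hr


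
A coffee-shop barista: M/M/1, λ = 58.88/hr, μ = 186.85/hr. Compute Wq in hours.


ρ = 58.88/186.85 = 0.3151
Wq = ρ/(μ−λ) = 0.3151/(186.85 − 58.88) = 0.3151/127.97 = 0.002462 hr

Final: 0.002462 hr


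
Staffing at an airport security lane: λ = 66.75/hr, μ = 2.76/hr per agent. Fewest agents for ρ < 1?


Stability requires cμ > λ ⇔ c > λ/μ.
λ/μ = 66.75/2.76 = 24.1848
Minimum integer c = ⌊24.1848⌋ + 1 = 25
Check: 25·2.76 = 69.00 > 66.75, while 24·2.76 = 66.24 ≤ 66.75

Final: 25 servers


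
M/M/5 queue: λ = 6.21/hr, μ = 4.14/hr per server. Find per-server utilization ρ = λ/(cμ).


ρ = λ/(cμ) = 6.21/(5·4.14) = 6.21/20.70 = 0.3000

Final: 0.3000


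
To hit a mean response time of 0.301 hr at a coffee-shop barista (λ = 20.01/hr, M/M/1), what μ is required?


W = 1/(μ−λ) ⇒ μ − λ = 1/W = 1/0.301 = 3.3223
μ = λ + 1/W = 20.01 + 3.3223 = 23.3323 per hr

Final: 23.3323 /hr


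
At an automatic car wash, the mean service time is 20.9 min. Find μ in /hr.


μ = 1/(service time) in consistent units.
1 hour = 60 min, so μ = 60/20.9 = 2.8708 per hour

Final: 2.8708 /hr


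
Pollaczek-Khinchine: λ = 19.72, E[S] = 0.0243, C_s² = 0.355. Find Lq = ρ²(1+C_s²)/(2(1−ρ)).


ρ = λ·E[S] = 19.72·0.0243 = 0.4792
Lq = ρ²(1+C_s²)/(2(1−ρ)) = 0.2296·(1+0.355)/(2·0.5208)
= 0.2296·1.3550/1.0416 = 0.29872

Final: 0.29872


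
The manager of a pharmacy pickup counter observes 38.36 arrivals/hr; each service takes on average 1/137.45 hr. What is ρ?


ρ = λ/μ = 38.36/137.45 = 0.2791

Final: 0.2791


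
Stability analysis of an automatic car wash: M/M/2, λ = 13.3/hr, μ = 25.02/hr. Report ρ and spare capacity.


Total capacity cμ = 2·25.02 = 50.04/hr
ρ = λ/(cμ) = 13.3/50.04 = 0.2658
Stable ⇔ ρ < 1: YES
Spare capacity = cμ − λ = 50.04 − 13.3 = 36.74/hr

Final: ρ = 0.2658; stable; margin = 36.74/hr


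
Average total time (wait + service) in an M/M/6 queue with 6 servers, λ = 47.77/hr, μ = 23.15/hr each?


a = 2.0635; ρ = 0.3439; P₀ = 0.126782
Lq = P₀·a^c·ρ/(c!(1−ρ)²) = 0.01086
Wq = Lq/λ = 0.01086/47.77 = 0.0002274 hr
W = Wq + 1/μ = 0.0002274 + 0.04320 = 0.04342 hr

Final: 0.04342 hr


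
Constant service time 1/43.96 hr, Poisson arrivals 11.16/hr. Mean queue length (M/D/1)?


ρ = 11.16/43.96 = 0.2539
M/D/1: Lq = ρ²/(2(1−ρ)) = 0.06445/(2·0.7461) = 0.04319

Final: 0.04319


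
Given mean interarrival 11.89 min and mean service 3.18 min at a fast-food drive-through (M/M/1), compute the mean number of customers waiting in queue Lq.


λ = 60/11.89 = 5.0463 /hr
μ = 60/3.18 = 18.8679 /hr
ρ = λ/μ = 5.0463/18.8679 = 0.2675
Lq = ρ²/(1−ρ) = 0.07153/0.7325 = 0.09765

Final: 0.09765


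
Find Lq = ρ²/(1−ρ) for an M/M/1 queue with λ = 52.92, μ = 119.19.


ρ = 52.92/119.19 = 0.4440
Lq = ρ²/(1−ρ) = 0.1971/0.5560 = 0.3546

Final: 0.3546


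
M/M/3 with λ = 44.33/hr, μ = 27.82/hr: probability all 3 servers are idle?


a = λ/μ = 44.33/27.82 = 1.5935; ρ = a/c = 0.5312
Σ_{k=0}^{2} a^k/k! (terms k=0..2) = 1.00000 + 1.59346 + 1.26955 = 3.86301
Tail: a^3/(3!(1−ρ)) = 4.04596/(6·0.4688) = 1.43827
P₀ = 1/(3.86301 + 1.43827) = 1/5.30128 = 0.188634

Final: 0.188634


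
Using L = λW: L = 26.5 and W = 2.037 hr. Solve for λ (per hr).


λ = L/W = 26.5/2.037 = 13.0093 /hr

Final: 13.0093 /hr


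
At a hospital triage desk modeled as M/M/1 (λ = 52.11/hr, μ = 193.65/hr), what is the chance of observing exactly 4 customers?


ρ = 52.11/193.65 = 0.2691
P_n = (1−ρ)·ρ^n = (1 − 0.2691)·0.2691^4 = 0.7309·0.005243 = 0.003832

Final: 0.003832


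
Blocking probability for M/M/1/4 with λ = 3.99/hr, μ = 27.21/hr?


ρ = λ/μ = 3.99/27.21 = 0.1466
P_K = (1−ρ)ρ^K/(1−ρ^(K+1)) = (0.8534·0.0004624)/(1 − 0.00006780)
= 0.0003946/0.999932 = 0.0003946

Final: 0.0003946


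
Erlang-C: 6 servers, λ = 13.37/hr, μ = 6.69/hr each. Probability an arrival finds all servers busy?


a = λ/μ = 1.9985; ρ = a/6 = 0.3331
P₀ = 0.135338 (from M/M/c formula)
C(c,a) = [a^c/(c!(1−ρ))]·P₀ = [63.71354/(720·0.6669)]·0.135338
= 0.13269·0.135338 = 0.017958

Final: 0.017958


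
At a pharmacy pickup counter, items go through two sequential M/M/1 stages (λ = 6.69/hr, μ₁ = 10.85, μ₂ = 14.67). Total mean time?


Each node sees arrival rate λ = 6.69/hr (tandem ⇒ throughput preserved).
W₁ = 1/(μ₁−λ) = 1/(10.85−6.69) = 0.24038 hr
W₂ = 1/(μ₂−λ) = 1/(14.67−6.69) = 0.12531 hr
W_total = W₁ + W₂ = 0.24038 + 0.12531 = 0.36570 hr

Final: 0.36570 hr


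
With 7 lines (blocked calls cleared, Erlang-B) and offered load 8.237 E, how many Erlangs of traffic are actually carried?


B(7,8.237) = 0.321373 (Erlang-B)
Carried load = a(1 − B) = 8.237·(1 − 0.321373) = 8.237·0.678627 = 5.5898 E

Final: 5.5898 Erlangs


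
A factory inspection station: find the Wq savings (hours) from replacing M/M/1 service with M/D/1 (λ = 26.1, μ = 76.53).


ρ = 26.1/76.53 = 0.3410
Wq(M/M/1) = ρ/(μ−λ) = 0.3410/50.43 = 0.006763 hr
Wq(M/D/1) = ρ/(2(μ−λ)) = 0.003381 hr
Savings = 0.006763 − 0.003381 = 0.003381 hr

Final: 0.003381 hr


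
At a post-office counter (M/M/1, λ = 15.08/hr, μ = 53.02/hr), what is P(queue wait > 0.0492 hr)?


ρ = 15.08/53.02 = 0.2844
P(Wq > t) = ρ·e^{−(μ−λ)t} = 0.2844·e^{−1.8666}
= 0.2844·0.154641 = 0.043983

Final: 0.043983


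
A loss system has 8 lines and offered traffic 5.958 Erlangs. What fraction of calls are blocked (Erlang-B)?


B(c,a) = (a^c/c!) / Σ_{k=0}^{c} a^k/k!
a^8/8! = 39.380703
Σ terms (k=0..8): 1.00000 + 5.95800 + 17.74888 + 35.24928 + 52.50380 + 62.56353 + 62.12559 + 52.87775 + 39.38070 = 329.407532
B = 39.380703/329.407532 = 0.119550

Final: 0.119550


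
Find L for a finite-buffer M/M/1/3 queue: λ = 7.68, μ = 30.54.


ρ = 7.68/30.54 = 0.2515
L = ρ[1 − (K+1)ρ^K + Kρ^(K+1)] / [(1−ρ)(1−ρ^(K+1))]
Numerator: 0.2515·(1 − 4·0.015903 + 3·0.003999) = 0.238494
Denominator: (0.7485)·(0.996001) = 0.745533
L = 0.238494/0.745533 = 0.3199

Final: 0.3199


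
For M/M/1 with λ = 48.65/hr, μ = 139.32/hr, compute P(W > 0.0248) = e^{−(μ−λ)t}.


W ~ Exponential(μ−λ) for M/M/1.
μ − λ = 139.32 − 48.65 = 90.6700
P(W > t) = e^{−(μ−λ)t} = e^{−2.2486} = 0.105545

Final: 0.105545


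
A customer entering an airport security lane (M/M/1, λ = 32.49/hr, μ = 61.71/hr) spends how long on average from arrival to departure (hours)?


W = 1/(μ−λ) = 1/(61.71 − 32.49) = 1/29.22 = 0.03422 hr

Final: 0.03422 hr


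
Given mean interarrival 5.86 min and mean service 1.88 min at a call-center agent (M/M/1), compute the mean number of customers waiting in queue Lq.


λ = 60/5.86 = 10.2389 /hr
μ = 60/1.88 = 31.9149 /hr
ρ = λ/μ = 10.2389/31.9149 = 0.3208
Lq = ρ²/(1−ρ) = 0.1029/0.6792 = 0.1515

Final: 0.1515


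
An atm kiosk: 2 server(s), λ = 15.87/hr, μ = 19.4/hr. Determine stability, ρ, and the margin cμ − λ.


Total capacity cμ = 2·19.4 = 38.80/hr
ρ = λ/(cμ) = 15.87/38.80 = 0.4090
Stable ⇔ ρ < 1: YES
Spare capacity = cμ − λ = 38.80 − 15.87 = 22.93/hr

Final: ρ = 0.4090; stable; margin = 22.93/hr


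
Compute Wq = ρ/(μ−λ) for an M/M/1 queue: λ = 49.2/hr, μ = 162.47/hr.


ρ = 49.2/162.47 = 0.3028
Wq = ρ/(μ−λ) = 0.3028/(162.47 − 49.2) = 0.3028/113.27 = 0.002673 hr

Final: 0.002673 hr


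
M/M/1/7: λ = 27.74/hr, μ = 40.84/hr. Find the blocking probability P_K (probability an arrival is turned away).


ρ = λ/μ = 27.74/40.84 = 0.6792
P_K = (1−ρ)ρ^K/(1−ρ^(K+1)) = (0.3208·0.066703)/(1 − 0.045307)
= 0.021396/0.954693 = 0.022411

Final: 0.022411


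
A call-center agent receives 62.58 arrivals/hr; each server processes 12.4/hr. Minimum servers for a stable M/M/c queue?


Stability requires cμ > λ ⇔ c > λ/μ.
λ/μ = 62.58/12.4 = 5.0468
Minimum integer c = ⌊5.0468⌋ + 1 = 6
Check: 6·12.4 = 74.40 > 62.58, while 5·12.4 = 62.00 ≤ 62.58

Final: 6 servers


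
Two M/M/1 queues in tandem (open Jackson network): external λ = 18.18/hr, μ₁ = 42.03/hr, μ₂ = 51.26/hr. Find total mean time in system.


Each node sees arrival rate λ = 18.18/hr (tandem ⇒ throughput preserved).
W₁ = 1/(μ₁−λ) = 1/(42.03−18.18) = 0.04193 hr
W₂ = 1/(μ₂−λ) = 1/(51.26−18.18) = 0.03023 hr
W_total = W₁ + W₂ = 0.04193 + 0.03023 = 0.07216 hr

Final: 0.07216 hr


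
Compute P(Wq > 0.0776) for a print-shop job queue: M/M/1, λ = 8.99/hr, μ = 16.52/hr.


ρ = 8.99/16.52 = 0.5442
P(Wq > t) = ρ·e^{−(μ−λ)t} = 0.5442·e^{−0.5843}
= 0.5442·0.557480 = 0.303375

Final: 0.303375


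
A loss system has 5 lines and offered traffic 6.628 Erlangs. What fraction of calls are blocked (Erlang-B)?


B(c,a) = (a^c/c!) / Σ_{k=0}^{c} a^k/k!
a^5/5! = 106.593630
Σ terms (k=0..5): 1.00000 + 6.62800 + 21.96519 + 48.52843 + 80.41161 + 106.59363 = 265.126863
B = 106.593630/265.126863 = 0.402048

Final: 0.402048


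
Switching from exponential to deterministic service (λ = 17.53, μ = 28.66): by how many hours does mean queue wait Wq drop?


ρ = 17.53/28.66 = 0.6117
Wq(M/M/1) = ρ/(μ−λ) = 0.6117/11.13 = 0.05496 hr
Wq(M/D/1) = ρ/(2(μ−λ)) = 0.02748 hr
Savings = 0.05496 − 0.02748 = 0.02748 hr

Final: 0.02748 hr


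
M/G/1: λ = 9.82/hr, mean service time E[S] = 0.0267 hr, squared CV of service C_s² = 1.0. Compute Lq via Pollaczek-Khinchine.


ρ = λ·E[S] = 9.82·0.0267 = 0.2622
Lq = ρ²(1+C_s²)/(2(1−ρ)) = 0.06875·(1+1.0)/(2·0.7378)
= 0.06875·2.0000/1.4756 = 0.09318

Final: 0.09318


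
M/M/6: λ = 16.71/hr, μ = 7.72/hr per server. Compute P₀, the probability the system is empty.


a = λ/μ = 16.71/7.72 = 2.1645; ρ = a/c = 0.3608
Σ_{k=0}^{5} a^k/k! (terms k=0..5) = 1.00000 + 2.16451 + 2.34255 + 1.69015 + 0.91459 + 0.39593 = 8.50772
Tail: a^6/(6!(1−ρ)) = 102.83830/(720·0.6392) = 0.22344
P₀ = 1/(8.50772 + 0.22344) = 1/8.73116 = 0.114532

Final: 0.114532


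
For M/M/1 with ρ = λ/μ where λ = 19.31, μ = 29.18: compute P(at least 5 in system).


ρ = 19.31/29.18 = 0.6618
P(N ≥ n) = ρ^n = 0.6618^5 = 0.126907

Final: 0.126907


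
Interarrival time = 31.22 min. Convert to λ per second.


λ = 1/(interarrival time) in consistent units.
1 second = 0.0166667 min, so λ = 0.0166667/31.22 = 0.0005338 per second

Final: 0.0005338 /sec
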